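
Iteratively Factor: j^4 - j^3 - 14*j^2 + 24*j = (j + 4)*(j^3 - 5*j^2 + 6*j) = (j - 3)*(j + 4)*(j^2 - 2*j) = j*(j - 3)*(j + 4)*(j - 2)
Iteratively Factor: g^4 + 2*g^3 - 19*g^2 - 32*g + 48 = (g + 4)*(g^3 - 2*g^2 - 11*g + 12) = (g - 1)*(g + 4)*(g^2 - g - 12) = (g - 1)*(g + 3)*(g + 4)*(g - 4)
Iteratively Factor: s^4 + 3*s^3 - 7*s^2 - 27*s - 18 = (s + 1)*(s^3 + 2*s^2 - 9*s - 18) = (s + 1)*(s + 2)*(s^2 - 9) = (s + 1)*(s + 2)*(s + 3)*(s - 3)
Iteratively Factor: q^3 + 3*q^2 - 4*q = (q - 1)*(q^2 + 4*q) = q*(q - 1)*(q + 4)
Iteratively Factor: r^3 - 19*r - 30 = (r + 2)*(r^2 - 2*r - 15) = (r - 5)*(r + 2)*(r + 3)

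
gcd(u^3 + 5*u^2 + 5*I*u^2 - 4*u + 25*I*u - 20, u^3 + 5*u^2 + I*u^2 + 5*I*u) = u^2 + u*(5 + I) + 5*I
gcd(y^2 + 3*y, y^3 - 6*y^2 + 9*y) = y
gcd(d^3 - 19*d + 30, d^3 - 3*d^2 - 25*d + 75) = d^2 + 2*d - 15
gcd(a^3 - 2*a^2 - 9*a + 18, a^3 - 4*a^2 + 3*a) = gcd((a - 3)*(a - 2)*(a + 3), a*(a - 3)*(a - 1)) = a - 3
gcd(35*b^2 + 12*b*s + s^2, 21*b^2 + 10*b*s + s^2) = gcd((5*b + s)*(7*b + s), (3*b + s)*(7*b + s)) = 7*b + s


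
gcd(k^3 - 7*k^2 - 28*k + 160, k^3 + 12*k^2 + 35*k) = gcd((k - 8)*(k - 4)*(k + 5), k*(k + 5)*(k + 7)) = k + 5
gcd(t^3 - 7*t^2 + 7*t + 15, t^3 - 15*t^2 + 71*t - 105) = t^2 - 8*t + 15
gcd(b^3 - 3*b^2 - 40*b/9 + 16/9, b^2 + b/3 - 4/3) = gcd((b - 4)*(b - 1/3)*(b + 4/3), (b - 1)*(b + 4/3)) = b + 4/3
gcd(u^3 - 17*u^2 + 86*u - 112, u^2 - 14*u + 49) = u - 7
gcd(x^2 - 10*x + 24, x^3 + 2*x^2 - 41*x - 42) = x - 6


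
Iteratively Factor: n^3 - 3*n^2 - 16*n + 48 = (n + 4)*(n^2 - 7*n + 12) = (n - 3)*(n + 4)*(n - 4)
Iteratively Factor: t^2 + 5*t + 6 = (t + 3)*(t + 2)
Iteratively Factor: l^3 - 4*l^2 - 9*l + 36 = (l + 3)*(l^2 - 7*l + 12) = (l - 4)*(l + 3)*(l - 3)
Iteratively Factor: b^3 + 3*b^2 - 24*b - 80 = (b + 4)*(b^2 - b - 20) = (b + 4)^2*(b - 5)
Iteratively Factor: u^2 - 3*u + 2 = (u - 2)*(u - 1)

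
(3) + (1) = 4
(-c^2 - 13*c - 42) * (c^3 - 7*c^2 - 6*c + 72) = -c^5 - 6*c^4 + 55*c^3 + 300*c^2 - 684*c - 3024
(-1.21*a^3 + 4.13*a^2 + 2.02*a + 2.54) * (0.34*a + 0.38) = -0.4114*a^4 + 0.9444*a^3 + 2.2562*a^2 + 1.6312*a + 0.9652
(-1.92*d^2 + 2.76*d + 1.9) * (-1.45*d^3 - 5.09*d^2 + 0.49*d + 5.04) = 2.784*d^5 + 5.7708*d^4 - 17.7442*d^3 - 17.9954*d^2 + 14.8414*d + 9.576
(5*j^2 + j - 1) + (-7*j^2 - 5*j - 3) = -2*j^2 - 4*j - 4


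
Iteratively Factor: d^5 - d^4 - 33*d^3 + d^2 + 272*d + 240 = (d - 5)*(d^4 + 4*d^3 - 13*d^2 - 64*d - 48) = (d - 5)*(d + 3)*(d^3 + d^2 - 16*d - 16) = (d - 5)*(d + 3)*(d + 4)*(d^2 - 3*d - 4) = (d - 5)*(d - 4)*(d + 3)*(d + 4)*(d + 1)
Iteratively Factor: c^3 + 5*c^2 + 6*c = (c + 2)*(c^2 + 3*c) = (c + 2)*(c + 3)*(c)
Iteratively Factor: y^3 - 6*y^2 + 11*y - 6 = (y - 1)*(y^2 - 5*y + 6) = (y - 2)*(y - 1)*(y - 3)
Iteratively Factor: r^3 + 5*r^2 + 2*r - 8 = (r + 2)*(r^2 + 3*r - 4) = (r + 2)*(r + 4)*(r - 1)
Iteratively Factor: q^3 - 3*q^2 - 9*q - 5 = (q + 1)*(q^2 - 4*q - 5) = (q + 1)^2*(q - 5)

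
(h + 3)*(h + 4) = h^2 + 7*h + 12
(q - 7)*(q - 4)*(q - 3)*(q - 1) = q^4 - 15*q^3 + 75*q^2 - 145*q + 84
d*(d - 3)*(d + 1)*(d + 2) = d^4 - 7*d^2 - 6*d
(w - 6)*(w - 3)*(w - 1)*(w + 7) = w^4 - 3*w^3 - 43*w^2 + 171*w - 126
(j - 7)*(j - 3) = j^2 - 10*j + 21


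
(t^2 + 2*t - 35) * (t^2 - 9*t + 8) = t^4 - 7*t^3 - 45*t^2 + 331*t - 280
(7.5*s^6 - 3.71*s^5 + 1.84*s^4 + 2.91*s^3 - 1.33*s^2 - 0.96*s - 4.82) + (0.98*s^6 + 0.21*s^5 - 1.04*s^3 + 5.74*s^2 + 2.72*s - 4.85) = 8.48*s^6 - 3.5*s^5 + 1.84*s^4 + 1.87*s^3 + 4.41*s^2 + 1.76*s - 9.67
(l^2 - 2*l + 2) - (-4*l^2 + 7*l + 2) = 5*l^2 - 9*l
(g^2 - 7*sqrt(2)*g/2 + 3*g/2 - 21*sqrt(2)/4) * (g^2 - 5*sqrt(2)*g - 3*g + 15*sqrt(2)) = g^4 - 17*sqrt(2)*g^3/2 - 3*g^3/2 + 51*sqrt(2)*g^2/4 + 61*g^2/2 - 105*g/2 + 153*sqrt(2)*g/4 - 315/2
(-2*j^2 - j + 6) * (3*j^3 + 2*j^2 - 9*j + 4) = -6*j^5 - 7*j^4 + 34*j^3 + 13*j^2 - 58*j + 24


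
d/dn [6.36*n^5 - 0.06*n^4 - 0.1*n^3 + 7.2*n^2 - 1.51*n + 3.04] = 31.8*n^4 - 0.24*n^3 - 0.3*n^2 + 14.4*n - 1.51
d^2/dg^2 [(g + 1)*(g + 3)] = 2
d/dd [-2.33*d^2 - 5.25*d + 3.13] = -4.66*d - 5.25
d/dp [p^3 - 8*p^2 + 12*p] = 3*p^2 - 16*p + 12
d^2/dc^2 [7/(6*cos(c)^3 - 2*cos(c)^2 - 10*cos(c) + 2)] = 7*((-11*cos(c) - 8*cos(2*c) + 27*cos(3*c))*(3*cos(c)^3 - cos(c)^2 - 5*cos(c) + 1)/4 + 2*(-9*cos(c)^2 + 2*cos(c) + 5)^2*sin(c)^2)/(2*(3*cos(c)^3 - cos(c)^2 - 5*cos(c) + 1)^3)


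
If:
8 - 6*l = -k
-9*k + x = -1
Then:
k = x/9 + 1/9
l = x/54 + 73/54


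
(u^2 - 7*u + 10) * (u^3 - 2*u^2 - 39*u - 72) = u^5 - 9*u^4 - 15*u^3 + 181*u^2 + 114*u - 720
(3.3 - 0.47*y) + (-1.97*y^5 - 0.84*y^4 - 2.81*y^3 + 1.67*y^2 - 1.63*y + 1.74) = -1.97*y^5 - 0.84*y^4 - 2.81*y^3 + 1.67*y^2 - 2.1*y + 5.04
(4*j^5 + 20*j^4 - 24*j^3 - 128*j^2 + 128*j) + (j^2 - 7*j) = 4*j^5 + 20*j^4 - 24*j^3 - 127*j^2 + 121*j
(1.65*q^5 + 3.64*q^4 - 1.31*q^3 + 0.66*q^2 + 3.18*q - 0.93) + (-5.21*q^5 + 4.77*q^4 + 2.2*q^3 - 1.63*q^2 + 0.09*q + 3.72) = -3.56*q^5 + 8.41*q^4 + 0.89*q^3 - 0.97*q^2 + 3.27*q + 2.79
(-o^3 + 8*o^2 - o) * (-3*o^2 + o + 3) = 3*o^5 - 25*o^4 + 8*o^3 + 23*o^2 - 3*o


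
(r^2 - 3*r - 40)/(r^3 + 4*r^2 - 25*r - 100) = (r - 8)/(r^2 - r - 20)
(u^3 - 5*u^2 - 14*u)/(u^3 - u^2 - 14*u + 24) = u*(u^2 - 5*u - 14)/(u^3 - u^2 - 14*u + 24)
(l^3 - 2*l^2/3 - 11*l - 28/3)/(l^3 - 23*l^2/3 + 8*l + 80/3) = (3*l^2 + 10*l + 7)/(3*l^2 - 11*l - 20)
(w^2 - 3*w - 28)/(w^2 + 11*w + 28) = (w - 7)/(w + 7)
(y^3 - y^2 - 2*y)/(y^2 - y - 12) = y*(-y^2 + y + 2)/(-y^2 + y + 12)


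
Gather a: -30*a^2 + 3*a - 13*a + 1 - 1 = -30*a^2 - 10*a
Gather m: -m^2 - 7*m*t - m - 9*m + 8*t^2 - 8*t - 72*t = -m^2 + m*(-7*t - 10) + 8*t^2 - 80*t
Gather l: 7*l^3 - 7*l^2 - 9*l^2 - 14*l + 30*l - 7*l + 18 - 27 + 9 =7*l^3 - 16*l^2 + 9*l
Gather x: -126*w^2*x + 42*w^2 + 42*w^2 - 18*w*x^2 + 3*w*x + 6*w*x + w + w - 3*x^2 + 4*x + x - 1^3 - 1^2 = 84*w^2 + 2*w + x^2*(-18*w - 3) + x*(-126*w^2 + 9*w + 5) - 2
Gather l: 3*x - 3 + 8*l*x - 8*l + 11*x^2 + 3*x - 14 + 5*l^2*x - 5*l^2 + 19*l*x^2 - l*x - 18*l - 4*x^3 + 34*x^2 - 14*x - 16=l^2*(5*x - 5) + l*(19*x^2 + 7*x - 26) - 4*x^3 + 45*x^2 - 8*x - 33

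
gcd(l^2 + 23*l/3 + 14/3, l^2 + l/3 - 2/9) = l + 2/3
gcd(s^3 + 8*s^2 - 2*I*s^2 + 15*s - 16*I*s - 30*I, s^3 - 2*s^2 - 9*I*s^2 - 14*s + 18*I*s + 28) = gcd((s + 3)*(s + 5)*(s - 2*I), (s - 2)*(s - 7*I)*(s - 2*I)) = s - 2*I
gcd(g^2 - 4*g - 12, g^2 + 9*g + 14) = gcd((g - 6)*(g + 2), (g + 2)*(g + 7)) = g + 2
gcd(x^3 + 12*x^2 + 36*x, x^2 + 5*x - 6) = x + 6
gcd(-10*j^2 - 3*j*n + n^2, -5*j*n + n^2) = 5*j - n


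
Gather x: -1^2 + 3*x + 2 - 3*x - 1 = 0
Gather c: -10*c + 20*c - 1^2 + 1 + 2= 10*c + 2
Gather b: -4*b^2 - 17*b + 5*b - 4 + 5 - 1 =-4*b^2 - 12*b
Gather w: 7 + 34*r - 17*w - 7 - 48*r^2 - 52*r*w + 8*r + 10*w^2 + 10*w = -48*r^2 + 42*r + 10*w^2 + w*(-52*r - 7)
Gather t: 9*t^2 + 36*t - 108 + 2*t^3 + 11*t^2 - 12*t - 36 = 2*t^3 + 20*t^2 + 24*t - 144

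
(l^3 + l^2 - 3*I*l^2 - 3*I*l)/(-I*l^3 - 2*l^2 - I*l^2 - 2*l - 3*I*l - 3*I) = I*l/(l + I)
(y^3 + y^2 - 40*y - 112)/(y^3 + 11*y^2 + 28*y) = (y^2 - 3*y - 28)/(y*(y + 7))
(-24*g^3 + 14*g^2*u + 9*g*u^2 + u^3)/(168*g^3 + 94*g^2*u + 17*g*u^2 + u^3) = (-g + u)/(7*g + u)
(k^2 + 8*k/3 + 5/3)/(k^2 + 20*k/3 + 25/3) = (k + 1)/(k + 5)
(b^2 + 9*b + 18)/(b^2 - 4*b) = (b^2 + 9*b + 18)/(b*(b - 4))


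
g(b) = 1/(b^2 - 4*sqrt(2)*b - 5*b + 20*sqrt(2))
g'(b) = (-2*b + 5 + 4*sqrt(2))/(b^2 - 4*sqrt(2)*b - 5*b + 20*sqrt(2))^2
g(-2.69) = 0.02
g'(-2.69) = 0.00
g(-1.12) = 0.02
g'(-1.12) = 0.01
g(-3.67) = 0.01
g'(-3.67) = 0.00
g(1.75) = 0.08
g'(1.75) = 0.04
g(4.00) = 0.60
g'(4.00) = 0.97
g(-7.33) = 0.01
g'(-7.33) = 0.00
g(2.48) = 0.12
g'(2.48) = 0.09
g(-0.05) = 0.03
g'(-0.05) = 0.01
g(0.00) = 0.04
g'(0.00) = 0.01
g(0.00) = 0.04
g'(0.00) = 0.01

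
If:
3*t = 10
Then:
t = 10/3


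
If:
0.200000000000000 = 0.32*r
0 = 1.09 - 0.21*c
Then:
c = 5.19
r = 0.62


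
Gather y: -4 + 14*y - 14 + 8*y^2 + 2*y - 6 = 8*y^2 + 16*y - 24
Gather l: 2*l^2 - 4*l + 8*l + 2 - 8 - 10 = 2*l^2 + 4*l - 16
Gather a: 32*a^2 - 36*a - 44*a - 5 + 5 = 32*a^2 - 80*a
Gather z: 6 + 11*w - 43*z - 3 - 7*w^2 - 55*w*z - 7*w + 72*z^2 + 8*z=-7*w^2 + 4*w + 72*z^2 + z*(-55*w - 35) + 3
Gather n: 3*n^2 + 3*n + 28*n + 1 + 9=3*n^2 + 31*n + 10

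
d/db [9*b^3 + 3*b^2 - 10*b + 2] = 27*b^2 + 6*b - 10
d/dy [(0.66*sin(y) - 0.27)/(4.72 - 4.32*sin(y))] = 1.9488*cos(y)/(4.32*sin(y) - 4.72)^2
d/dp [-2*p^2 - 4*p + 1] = -4*p - 4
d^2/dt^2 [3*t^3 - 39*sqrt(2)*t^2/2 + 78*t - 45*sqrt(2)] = 18*t - 39*sqrt(2)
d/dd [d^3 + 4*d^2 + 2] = d*(3*d + 8)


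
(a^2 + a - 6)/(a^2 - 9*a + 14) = (a + 3)/(a - 7)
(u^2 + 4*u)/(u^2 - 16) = u/(u - 4)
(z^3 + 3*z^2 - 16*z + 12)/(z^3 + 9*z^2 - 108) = (z^2 - 3*z + 2)/(z^2 + 3*z - 18)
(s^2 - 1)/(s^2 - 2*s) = (s^2 - 1)/(s*(s - 2))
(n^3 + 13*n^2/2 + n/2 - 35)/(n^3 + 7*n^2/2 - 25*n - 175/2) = (n - 2)/(n - 5)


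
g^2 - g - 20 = (g - 5)*(g + 4)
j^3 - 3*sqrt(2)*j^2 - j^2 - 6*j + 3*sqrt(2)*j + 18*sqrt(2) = (j - 3)*(j + 2)*(j - 3*sqrt(2))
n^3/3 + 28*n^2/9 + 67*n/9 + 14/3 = (n/3 + 1/3)*(n + 7/3)*(n + 6)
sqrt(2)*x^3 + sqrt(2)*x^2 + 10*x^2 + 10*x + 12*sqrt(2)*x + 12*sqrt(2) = (x + 2*sqrt(2))*(x + 3*sqrt(2))*(sqrt(2)*x + sqrt(2))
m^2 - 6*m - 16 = (m - 8)*(m + 2)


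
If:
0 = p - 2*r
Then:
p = 2*r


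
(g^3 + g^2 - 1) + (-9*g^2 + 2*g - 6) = g^3 - 8*g^2 + 2*g - 7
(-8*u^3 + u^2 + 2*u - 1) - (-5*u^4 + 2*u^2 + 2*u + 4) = 5*u^4 - 8*u^3 - u^2 - 5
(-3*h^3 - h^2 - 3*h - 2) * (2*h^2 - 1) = -6*h^5 - 2*h^4 - 3*h^3 - 3*h^2 + 3*h + 2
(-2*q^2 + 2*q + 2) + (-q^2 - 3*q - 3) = -3*q^2 - q - 1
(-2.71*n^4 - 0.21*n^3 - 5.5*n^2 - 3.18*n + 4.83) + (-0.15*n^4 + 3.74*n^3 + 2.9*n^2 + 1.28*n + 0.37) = -2.86*n^4 + 3.53*n^3 - 2.6*n^2 - 1.9*n + 5.2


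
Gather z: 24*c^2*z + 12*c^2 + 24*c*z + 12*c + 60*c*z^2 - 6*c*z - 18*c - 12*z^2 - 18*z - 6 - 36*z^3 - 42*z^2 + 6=12*c^2 - 6*c - 36*z^3 + z^2*(60*c - 54) + z*(24*c^2 + 18*c - 18)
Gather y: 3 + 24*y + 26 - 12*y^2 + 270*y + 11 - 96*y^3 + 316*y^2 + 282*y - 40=-96*y^3 + 304*y^2 + 576*y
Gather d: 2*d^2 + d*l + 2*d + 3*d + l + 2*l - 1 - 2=2*d^2 + d*(l + 5) + 3*l - 3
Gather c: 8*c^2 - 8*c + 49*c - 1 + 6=8*c^2 + 41*c + 5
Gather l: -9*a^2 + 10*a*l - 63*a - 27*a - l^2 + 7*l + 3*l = -9*a^2 - 90*a - l^2 + l*(10*a + 10)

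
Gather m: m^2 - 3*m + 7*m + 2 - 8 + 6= m^2 + 4*m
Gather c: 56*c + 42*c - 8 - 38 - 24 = 98*c - 70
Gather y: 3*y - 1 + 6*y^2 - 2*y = 6*y^2 + y - 1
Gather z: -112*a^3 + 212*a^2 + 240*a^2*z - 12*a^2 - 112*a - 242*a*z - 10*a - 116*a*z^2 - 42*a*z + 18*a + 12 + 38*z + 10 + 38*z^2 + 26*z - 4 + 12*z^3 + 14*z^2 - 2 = -112*a^3 + 200*a^2 - 104*a + 12*z^3 + z^2*(52 - 116*a) + z*(240*a^2 - 284*a + 64) + 16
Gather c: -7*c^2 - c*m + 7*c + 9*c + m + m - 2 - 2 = -7*c^2 + c*(16 - m) + 2*m - 4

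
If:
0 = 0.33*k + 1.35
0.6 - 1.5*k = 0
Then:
No Solution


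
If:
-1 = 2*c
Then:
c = -1/2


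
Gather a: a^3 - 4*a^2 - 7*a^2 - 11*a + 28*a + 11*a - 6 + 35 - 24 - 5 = a^3 - 11*a^2 + 28*a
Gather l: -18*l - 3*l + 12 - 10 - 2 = -21*l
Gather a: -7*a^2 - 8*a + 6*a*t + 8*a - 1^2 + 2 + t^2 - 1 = -7*a^2 + 6*a*t + t^2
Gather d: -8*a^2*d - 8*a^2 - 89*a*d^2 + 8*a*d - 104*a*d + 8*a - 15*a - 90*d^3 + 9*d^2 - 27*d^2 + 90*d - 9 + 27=-8*a^2 - 7*a - 90*d^3 + d^2*(-89*a - 18) + d*(-8*a^2 - 96*a + 90) + 18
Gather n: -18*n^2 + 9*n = -18*n^2 + 9*n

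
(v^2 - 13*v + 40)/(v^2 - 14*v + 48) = (v - 5)/(v - 6)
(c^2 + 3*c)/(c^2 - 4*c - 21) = c/(c - 7)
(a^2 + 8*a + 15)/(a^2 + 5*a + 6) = (a + 5)/(a + 2)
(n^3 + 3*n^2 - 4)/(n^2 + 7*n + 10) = (n^2 + n - 2)/(n + 5)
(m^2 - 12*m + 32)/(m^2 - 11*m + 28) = (m - 8)/(m - 7)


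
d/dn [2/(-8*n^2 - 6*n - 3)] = 4*(8*n + 3)/(8*n^2 + 6*n + 3)^2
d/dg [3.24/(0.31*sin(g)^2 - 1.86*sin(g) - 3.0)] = (6.0264 - 2.0088*sin(g))*cos(g)/(-0.31*sin(g)^2 + 1.86*sin(g) + 3.0)^2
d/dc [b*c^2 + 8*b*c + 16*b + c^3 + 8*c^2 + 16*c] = 2*b*c + 8*b + 3*c^2 + 16*c + 16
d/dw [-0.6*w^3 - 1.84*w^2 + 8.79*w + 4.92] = -1.8*w^2 - 3.68*w + 8.79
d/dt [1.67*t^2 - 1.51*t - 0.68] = 3.34*t - 1.51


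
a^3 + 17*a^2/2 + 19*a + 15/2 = (a + 1/2)*(a + 3)*(a + 5)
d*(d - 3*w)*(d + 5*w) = d^3 + 2*d^2*w - 15*d*w^2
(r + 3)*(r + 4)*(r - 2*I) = r^3 + 7*r^2 - 2*I*r^2 + 12*r - 14*I*r - 24*I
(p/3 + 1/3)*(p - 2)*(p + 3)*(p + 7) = p^4/3 + 3*p^3 + 3*p^2 - 41*p/3 - 14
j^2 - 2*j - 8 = (j - 4)*(j + 2)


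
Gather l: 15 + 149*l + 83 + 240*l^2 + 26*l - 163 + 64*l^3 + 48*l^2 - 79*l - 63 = 64*l^3 + 288*l^2 + 96*l - 128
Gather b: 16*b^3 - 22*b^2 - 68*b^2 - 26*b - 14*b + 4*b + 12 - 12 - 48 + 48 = 16*b^3 - 90*b^2 - 36*b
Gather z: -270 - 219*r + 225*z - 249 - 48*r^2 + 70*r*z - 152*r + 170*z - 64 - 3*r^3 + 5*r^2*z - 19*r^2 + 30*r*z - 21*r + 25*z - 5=-3*r^3 - 67*r^2 - 392*r + z*(5*r^2 + 100*r + 420) - 588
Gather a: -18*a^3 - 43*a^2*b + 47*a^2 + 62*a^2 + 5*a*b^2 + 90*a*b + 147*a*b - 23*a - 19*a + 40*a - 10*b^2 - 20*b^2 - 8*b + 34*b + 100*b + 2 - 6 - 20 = -18*a^3 + a^2*(109 - 43*b) + a*(5*b^2 + 237*b - 2) - 30*b^2 + 126*b - 24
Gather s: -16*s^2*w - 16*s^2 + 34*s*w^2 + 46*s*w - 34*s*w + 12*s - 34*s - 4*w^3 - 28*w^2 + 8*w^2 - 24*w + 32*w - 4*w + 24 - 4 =s^2*(-16*w - 16) + s*(34*w^2 + 12*w - 22) - 4*w^3 - 20*w^2 + 4*w + 20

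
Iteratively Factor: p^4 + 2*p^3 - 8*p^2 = (p)*(p^3 + 2*p^2 - 8*p) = p^2*(p^2 + 2*p - 8) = p^2*(p - 2)*(p + 4)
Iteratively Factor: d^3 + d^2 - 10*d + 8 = (d - 1)*(d^2 + 2*d - 8) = (d - 2)*(d - 1)*(d + 4)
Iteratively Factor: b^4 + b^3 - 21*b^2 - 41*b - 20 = (b + 4)*(b^3 - 3*b^2 - 9*b - 5) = (b + 1)*(b + 4)*(b^2 - 4*b - 5) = (b + 1)^2*(b + 4)*(b - 5)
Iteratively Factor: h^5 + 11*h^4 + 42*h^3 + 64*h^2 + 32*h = (h + 4)*(h^4 + 7*h^3 + 14*h^2 + 8*h) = (h + 4)^2*(h^3 + 3*h^2 + 2*h) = h*(h + 4)^2*(h^2 + 3*h + 2) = h*(h + 1)*(h + 4)^2*(h + 2)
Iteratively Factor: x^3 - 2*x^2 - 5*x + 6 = (x - 1)*(x^2 - x - 6) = (x - 1)*(x + 2)*(x - 3)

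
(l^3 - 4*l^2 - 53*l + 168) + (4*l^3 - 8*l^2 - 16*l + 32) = 5*l^3 - 12*l^2 - 69*l + 200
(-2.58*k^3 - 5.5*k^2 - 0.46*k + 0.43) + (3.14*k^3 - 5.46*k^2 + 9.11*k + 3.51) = 0.56*k^3 - 10.96*k^2 + 8.65*k + 3.94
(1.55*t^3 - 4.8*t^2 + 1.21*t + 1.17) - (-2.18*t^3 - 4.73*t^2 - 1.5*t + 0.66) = 3.73*t^3 - 0.0699999999999994*t^2 + 2.71*t + 0.51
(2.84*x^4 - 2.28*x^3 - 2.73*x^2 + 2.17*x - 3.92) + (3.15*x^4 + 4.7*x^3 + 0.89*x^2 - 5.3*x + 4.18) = 5.99*x^4 + 2.42*x^3 - 1.84*x^2 - 3.13*x + 0.26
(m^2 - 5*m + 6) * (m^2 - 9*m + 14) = m^4 - 14*m^3 + 65*m^2 - 124*m + 84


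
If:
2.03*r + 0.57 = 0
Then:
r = -0.28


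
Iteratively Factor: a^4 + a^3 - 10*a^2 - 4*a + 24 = (a - 2)*(a^3 + 3*a^2 - 4*a - 12) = (a - 2)*(a + 2)*(a^2 + a - 6) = (a - 2)*(a + 2)*(a + 3)*(a - 2)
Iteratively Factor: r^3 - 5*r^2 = (r)*(r^2 - 5*r) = r*(r - 5)*(r)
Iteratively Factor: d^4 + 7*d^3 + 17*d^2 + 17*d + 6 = (d + 1)*(d^3 + 6*d^2 + 11*d + 6) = (d + 1)*(d + 2)*(d^2 + 4*d + 3) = (d + 1)*(d + 2)*(d + 3)*(d + 1)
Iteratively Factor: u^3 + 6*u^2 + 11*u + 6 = (u + 1)*(u^2 + 5*u + 6) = (u + 1)*(u + 3)*(u + 2)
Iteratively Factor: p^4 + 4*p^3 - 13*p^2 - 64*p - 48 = (p + 3)*(p^3 + p^2 - 16*p - 16) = (p + 3)*(p + 4)*(p^2 - 3*p - 4) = (p + 1)*(p + 3)*(p + 4)*(p - 4)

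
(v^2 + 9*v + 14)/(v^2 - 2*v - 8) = (v + 7)/(v - 4)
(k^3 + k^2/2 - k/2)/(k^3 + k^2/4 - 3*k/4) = 2*(2*k - 1)/(4*k - 3)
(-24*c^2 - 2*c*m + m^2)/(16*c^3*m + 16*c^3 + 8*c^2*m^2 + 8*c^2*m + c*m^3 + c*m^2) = (-6*c + m)/(c*(4*c*m + 4*c + m^2 + m))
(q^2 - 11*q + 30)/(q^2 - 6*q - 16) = (-q^2 + 11*q - 30)/(-q^2 + 6*q + 16)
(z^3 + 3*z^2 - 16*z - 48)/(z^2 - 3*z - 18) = (z^2 - 16)/(z - 6)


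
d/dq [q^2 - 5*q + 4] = 2*q - 5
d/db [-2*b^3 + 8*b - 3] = 8 - 6*b^2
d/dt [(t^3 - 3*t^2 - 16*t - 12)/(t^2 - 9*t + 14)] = (t^4 - 18*t^3 + 85*t^2 - 60*t - 332)/(t^4 - 18*t^3 + 109*t^2 - 252*t + 196)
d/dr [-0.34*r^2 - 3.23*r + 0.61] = -0.68*r - 3.23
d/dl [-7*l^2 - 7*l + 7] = -14*l - 7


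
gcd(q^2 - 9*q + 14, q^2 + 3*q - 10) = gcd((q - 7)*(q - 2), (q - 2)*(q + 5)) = q - 2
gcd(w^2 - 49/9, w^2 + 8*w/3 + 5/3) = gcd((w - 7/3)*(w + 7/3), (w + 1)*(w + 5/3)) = 1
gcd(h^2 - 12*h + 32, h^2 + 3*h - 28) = h - 4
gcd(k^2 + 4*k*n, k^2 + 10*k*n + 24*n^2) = k + 4*n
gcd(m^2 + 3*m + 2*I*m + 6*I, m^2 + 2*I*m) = m + 2*I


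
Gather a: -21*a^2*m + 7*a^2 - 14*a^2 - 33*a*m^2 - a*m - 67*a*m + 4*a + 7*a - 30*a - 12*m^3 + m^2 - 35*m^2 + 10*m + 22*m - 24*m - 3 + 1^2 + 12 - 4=a^2*(-21*m - 7) + a*(-33*m^2 - 68*m - 19) - 12*m^3 - 34*m^2 + 8*m + 6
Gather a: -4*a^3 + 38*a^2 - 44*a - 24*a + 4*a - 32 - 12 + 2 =-4*a^3 + 38*a^2 - 64*a - 42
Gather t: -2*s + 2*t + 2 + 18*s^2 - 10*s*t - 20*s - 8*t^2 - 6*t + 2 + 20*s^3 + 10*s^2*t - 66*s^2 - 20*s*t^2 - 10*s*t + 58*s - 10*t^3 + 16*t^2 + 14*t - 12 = 20*s^3 - 48*s^2 + 36*s - 10*t^3 + t^2*(8 - 20*s) + t*(10*s^2 - 20*s + 10) - 8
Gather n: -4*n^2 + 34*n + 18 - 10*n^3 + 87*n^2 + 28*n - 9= -10*n^3 + 83*n^2 + 62*n + 9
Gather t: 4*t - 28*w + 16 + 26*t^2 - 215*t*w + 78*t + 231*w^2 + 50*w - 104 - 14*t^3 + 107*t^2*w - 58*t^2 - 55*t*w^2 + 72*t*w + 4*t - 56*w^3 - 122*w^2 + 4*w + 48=-14*t^3 + t^2*(107*w - 32) + t*(-55*w^2 - 143*w + 86) - 56*w^3 + 109*w^2 + 26*w - 40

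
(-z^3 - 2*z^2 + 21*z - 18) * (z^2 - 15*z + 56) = -z^5 + 13*z^4 - 5*z^3 - 445*z^2 + 1446*z - 1008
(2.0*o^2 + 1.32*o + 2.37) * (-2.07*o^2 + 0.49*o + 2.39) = -4.14*o^4 - 1.7524*o^3 + 0.5209*o^2 + 4.3161*o + 5.6643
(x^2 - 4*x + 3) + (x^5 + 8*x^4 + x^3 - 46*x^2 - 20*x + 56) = x^5 + 8*x^4 + x^3 - 45*x^2 - 24*x + 59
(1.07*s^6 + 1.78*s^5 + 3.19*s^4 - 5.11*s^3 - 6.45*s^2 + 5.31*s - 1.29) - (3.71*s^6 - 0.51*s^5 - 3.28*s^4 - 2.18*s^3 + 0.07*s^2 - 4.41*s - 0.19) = -2.64*s^6 + 2.29*s^5 + 6.47*s^4 - 2.93*s^3 - 6.52*s^2 + 9.72*s - 1.1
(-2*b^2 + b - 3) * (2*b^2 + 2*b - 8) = -4*b^4 - 2*b^3 + 12*b^2 - 14*b + 24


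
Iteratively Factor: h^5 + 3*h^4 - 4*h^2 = (h - 1)*(h^4 + 4*h^3 + 4*h^2) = h*(h - 1)*(h^3 + 4*h^2 + 4*h) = h*(h - 1)*(h + 2)*(h^2 + 2*h) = h*(h - 1)*(h + 2)^2*(h)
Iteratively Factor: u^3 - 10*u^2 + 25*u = (u - 5)*(u^2 - 5*u) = (u - 5)^2*(u)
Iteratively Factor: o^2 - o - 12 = (o + 3)*(o - 4)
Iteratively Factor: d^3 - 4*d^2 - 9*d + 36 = (d - 4)*(d^2 - 9) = (d - 4)*(d - 3)*(d + 3)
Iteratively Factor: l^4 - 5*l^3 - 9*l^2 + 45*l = (l - 5)*(l^3 - 9*l) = l*(l - 5)*(l^2 - 9) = l*(l - 5)*(l - 3)*(l + 3)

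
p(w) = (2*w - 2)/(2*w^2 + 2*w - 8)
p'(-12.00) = -0.01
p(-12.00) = -0.10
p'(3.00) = -0.09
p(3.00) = 0.25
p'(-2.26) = -9.51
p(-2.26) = 2.83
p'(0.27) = -0.19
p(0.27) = 0.20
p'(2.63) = -0.15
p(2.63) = 0.29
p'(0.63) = -0.24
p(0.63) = 0.12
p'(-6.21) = -0.07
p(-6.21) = -0.25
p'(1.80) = -2.44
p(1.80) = 0.77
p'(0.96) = -0.45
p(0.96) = 0.02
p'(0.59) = -0.23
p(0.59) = 0.13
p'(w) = (-4*w - 2)*(2*w - 2)/(2*w^2 + 2*w - 8)^2 + 2/(2*w^2 + 2*w - 8)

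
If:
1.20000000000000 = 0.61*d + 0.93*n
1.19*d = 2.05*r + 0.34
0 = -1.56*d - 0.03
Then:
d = -0.02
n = 1.30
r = -0.18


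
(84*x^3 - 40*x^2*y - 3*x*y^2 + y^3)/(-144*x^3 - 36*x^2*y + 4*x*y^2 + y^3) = (-14*x^2 + 9*x*y - y^2)/(24*x^2 + 2*x*y - y^2)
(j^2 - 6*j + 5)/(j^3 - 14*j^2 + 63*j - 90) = (j - 1)/(j^2 - 9*j + 18)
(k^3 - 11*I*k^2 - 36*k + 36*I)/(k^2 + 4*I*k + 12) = (k^2 - 9*I*k - 18)/(k + 6*I)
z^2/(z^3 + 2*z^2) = 1/(z + 2)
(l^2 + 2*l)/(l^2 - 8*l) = (l + 2)/(l - 8)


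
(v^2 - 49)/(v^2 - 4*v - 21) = (v + 7)/(v + 3)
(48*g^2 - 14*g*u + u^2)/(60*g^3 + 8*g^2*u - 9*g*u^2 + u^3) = (-8*g + u)/(-10*g^2 - 3*g*u + u^2)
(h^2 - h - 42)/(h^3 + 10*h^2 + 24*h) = (h - 7)/(h*(h + 4))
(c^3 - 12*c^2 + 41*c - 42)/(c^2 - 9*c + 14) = c - 3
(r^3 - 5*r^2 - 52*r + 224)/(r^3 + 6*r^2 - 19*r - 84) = (r - 8)/(r + 3)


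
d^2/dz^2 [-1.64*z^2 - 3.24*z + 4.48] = -3.28000000000000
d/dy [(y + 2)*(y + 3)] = 2*y + 5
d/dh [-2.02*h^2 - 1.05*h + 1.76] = -4.04*h - 1.05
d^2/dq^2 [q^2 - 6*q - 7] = 2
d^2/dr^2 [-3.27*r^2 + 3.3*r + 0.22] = -6.54000000000000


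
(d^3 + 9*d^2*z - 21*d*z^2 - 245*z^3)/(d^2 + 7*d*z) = d + 2*z - 35*z^2/d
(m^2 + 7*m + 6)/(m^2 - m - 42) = (m + 1)/(m - 7)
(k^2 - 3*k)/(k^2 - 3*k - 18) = k*(3 - k)/(-k^2 + 3*k + 18)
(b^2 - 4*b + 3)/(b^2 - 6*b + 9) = (b - 1)/(b - 3)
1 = 1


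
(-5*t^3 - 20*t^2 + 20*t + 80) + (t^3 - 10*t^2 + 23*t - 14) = -4*t^3 - 30*t^2 + 43*t + 66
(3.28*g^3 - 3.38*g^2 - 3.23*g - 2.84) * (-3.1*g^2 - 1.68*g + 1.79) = -10.168*g^5 + 4.9676*g^4 + 21.5626*g^3 + 8.1802*g^2 - 1.0105*g - 5.0836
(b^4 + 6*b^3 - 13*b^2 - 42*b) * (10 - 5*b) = -5*b^5 - 20*b^4 + 125*b^3 + 80*b^2 - 420*b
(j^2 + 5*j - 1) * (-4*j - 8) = -4*j^3 - 28*j^2 - 36*j + 8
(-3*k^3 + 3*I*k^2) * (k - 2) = -3*k^4 + 6*k^3 + 3*I*k^3 - 6*I*k^2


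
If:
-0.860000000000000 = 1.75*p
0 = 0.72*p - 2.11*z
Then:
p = -0.49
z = -0.17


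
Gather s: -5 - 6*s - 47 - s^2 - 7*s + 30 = -s^2 - 13*s - 22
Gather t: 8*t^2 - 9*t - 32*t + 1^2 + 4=8*t^2 - 41*t + 5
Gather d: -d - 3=-d - 3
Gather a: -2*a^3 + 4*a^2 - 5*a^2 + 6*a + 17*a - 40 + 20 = -2*a^3 - a^2 + 23*a - 20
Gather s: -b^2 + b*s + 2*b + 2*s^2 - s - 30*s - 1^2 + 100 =-b^2 + 2*b + 2*s^2 + s*(b - 31) + 99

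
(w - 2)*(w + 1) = w^2 - w - 2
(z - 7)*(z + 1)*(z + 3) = z^3 - 3*z^2 - 25*z - 21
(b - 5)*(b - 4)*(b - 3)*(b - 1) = b^4 - 13*b^3 + 59*b^2 - 107*b + 60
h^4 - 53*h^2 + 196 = (h - 7)*(h - 2)*(h + 2)*(h + 7)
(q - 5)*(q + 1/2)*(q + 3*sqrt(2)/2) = q^3 - 9*q^2/2 + 3*sqrt(2)*q^2/2 - 27*sqrt(2)*q/4 - 5*q/2 - 15*sqrt(2)/4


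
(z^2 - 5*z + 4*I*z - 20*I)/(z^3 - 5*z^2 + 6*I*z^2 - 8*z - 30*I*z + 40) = 1/(z + 2*I)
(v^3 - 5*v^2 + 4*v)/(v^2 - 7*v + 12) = v*(v - 1)/(v - 3)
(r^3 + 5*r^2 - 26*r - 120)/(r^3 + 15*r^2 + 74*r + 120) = (r - 5)/(r + 5)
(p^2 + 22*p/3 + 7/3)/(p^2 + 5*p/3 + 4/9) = 3*(p + 7)/(3*p + 4)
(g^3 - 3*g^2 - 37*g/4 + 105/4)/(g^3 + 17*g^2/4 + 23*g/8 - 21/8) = 2*(4*g^2 - 24*g + 35)/(8*g^2 + 10*g - 7)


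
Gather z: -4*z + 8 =8 - 4*z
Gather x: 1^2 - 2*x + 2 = 3 - 2*x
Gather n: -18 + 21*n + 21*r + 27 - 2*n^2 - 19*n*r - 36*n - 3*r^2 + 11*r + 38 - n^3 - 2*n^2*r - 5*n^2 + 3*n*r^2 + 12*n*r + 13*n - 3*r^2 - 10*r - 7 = -n^3 + n^2*(-2*r - 7) + n*(3*r^2 - 7*r - 2) - 6*r^2 + 22*r + 40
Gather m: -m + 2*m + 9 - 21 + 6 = m - 6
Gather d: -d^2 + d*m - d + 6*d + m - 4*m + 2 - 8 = -d^2 + d*(m + 5) - 3*m - 6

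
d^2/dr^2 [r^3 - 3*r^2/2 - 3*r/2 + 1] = 6*r - 3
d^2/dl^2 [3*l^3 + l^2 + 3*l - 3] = 18*l + 2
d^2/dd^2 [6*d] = 0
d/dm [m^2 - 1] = 2*m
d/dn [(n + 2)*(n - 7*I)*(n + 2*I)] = 3*n^2 + n*(4 - 10*I) + 14 - 10*I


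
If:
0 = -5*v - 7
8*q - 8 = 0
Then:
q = 1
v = -7/5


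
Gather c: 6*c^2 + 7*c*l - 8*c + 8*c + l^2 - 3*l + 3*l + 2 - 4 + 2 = 6*c^2 + 7*c*l + l^2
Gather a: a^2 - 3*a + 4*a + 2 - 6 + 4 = a^2 + a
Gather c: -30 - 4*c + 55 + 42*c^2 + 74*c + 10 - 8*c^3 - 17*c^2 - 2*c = -8*c^3 + 25*c^2 + 68*c + 35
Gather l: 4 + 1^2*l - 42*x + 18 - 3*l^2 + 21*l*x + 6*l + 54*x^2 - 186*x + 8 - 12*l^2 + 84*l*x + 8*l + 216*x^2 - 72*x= -15*l^2 + l*(105*x + 15) + 270*x^2 - 300*x + 30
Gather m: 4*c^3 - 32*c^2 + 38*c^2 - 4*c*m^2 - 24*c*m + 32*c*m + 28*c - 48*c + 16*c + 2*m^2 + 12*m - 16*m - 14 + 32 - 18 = 4*c^3 + 6*c^2 - 4*c + m^2*(2 - 4*c) + m*(8*c - 4)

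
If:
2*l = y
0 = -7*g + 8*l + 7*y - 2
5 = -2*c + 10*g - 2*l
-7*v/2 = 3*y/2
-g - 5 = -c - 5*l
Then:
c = 869/232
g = 157/116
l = 121/232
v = -363/812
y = 121/116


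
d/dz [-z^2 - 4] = -2*z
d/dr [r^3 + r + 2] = 3*r^2 + 1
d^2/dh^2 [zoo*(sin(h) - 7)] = zoo*sin(h)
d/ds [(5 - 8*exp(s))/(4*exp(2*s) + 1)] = 8*((8*exp(s) - 5)*exp(s) - 4*exp(2*s) - 1)*exp(s)/(4*exp(2*s) + 1)^2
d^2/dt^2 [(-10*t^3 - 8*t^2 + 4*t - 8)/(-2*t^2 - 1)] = 4*(-18*t^3 + 24*t^2 + 27*t - 4)/(8*t^6 + 12*t^4 + 6*t^2 + 1)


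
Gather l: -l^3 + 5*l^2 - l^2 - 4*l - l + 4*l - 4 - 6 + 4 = -l^3 + 4*l^2 - l - 6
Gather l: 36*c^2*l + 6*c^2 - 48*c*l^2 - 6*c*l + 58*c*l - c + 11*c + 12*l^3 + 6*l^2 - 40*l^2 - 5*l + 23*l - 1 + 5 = 6*c^2 + 10*c + 12*l^3 + l^2*(-48*c - 34) + l*(36*c^2 + 52*c + 18) + 4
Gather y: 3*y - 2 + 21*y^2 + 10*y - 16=21*y^2 + 13*y - 18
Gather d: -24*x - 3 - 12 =-24*x - 15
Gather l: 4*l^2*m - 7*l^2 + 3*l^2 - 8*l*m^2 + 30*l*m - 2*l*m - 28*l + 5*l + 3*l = l^2*(4*m - 4) + l*(-8*m^2 + 28*m - 20)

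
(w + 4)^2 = w^2 + 8*w + 16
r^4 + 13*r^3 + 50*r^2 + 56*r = r*(r + 2)*(r + 4)*(r + 7)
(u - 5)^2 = u^2 - 10*u + 25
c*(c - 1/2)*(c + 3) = c^3 + 5*c^2/2 - 3*c/2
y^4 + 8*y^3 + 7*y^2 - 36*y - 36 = (y - 2)*(y + 1)*(y + 3)*(y + 6)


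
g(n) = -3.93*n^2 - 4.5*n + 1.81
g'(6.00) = -51.66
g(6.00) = -166.67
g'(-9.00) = 66.24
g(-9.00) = -276.02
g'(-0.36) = -1.67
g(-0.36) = 2.92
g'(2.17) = -21.56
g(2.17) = -26.46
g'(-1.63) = 8.31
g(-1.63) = -1.30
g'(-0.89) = 2.50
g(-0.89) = 2.70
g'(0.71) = -10.08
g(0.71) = -3.37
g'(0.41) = -7.72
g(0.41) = -0.70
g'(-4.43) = 30.32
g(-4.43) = -55.38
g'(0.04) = -4.81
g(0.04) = 1.62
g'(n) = -7.86*n - 4.5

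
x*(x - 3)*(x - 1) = x^3 - 4*x^2 + 3*x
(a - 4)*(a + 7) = a^2 + 3*a - 28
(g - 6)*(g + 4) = g^2 - 2*g - 24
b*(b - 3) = b^2 - 3*b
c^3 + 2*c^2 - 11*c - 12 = (c - 3)*(c + 1)*(c + 4)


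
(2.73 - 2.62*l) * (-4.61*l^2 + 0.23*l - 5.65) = 12.0782*l^3 - 13.1879*l^2 + 15.4309*l - 15.4245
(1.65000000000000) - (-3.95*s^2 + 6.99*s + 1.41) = 3.95*s^2 - 6.99*s + 0.24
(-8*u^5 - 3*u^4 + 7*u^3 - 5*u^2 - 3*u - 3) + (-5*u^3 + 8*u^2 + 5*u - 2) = -8*u^5 - 3*u^4 + 2*u^3 + 3*u^2 + 2*u - 5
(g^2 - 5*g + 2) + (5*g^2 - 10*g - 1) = 6*g^2 - 15*g + 1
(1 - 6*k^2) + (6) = 7 - 6*k^2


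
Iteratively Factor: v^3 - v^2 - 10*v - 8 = (v - 4)*(v^2 + 3*v + 2) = (v - 4)*(v + 1)*(v + 2)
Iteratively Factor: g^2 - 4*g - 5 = (g - 5)*(g + 1)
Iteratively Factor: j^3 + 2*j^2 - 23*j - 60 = (j + 3)*(j^2 - j - 20) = (j + 3)*(j + 4)*(j - 5)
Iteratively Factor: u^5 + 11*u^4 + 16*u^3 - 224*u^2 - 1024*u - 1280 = (u - 5)*(u^4 + 16*u^3 + 96*u^2 + 256*u + 256) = (u - 5)*(u + 4)*(u^3 + 12*u^2 + 48*u + 64) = (u - 5)*(u + 4)^2*(u^2 + 8*u + 16) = (u - 5)*(u + 4)^3*(u + 4)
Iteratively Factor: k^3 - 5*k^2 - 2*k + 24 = (k - 4)*(k^2 - k - 6) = (k - 4)*(k - 3)*(k + 2)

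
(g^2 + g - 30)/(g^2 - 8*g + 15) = (g + 6)/(g - 3)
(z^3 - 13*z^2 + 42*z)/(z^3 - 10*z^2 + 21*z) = (z - 6)/(z - 3)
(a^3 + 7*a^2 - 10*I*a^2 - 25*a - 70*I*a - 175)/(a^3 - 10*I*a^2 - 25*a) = (a + 7)/a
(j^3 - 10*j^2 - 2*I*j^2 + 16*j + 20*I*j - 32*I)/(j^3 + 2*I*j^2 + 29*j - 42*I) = (j^2 - 10*j + 16)/(j^2 + 4*I*j + 21)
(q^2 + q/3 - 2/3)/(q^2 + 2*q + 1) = (q - 2/3)/(q + 1)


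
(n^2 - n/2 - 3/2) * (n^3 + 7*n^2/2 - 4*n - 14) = n^5 + 3*n^4 - 29*n^3/4 - 69*n^2/4 + 13*n + 21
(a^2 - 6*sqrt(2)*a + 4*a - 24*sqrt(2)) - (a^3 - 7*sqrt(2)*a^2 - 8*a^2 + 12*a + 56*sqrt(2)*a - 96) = -a^3 + 9*a^2 + 7*sqrt(2)*a^2 - 62*sqrt(2)*a - 8*a - 24*sqrt(2) + 96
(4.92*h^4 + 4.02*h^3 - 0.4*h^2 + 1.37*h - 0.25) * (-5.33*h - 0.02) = -26.2236*h^5 - 21.525*h^4 + 2.0516*h^3 - 7.2941*h^2 + 1.3051*h + 0.005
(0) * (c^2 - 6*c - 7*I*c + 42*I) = 0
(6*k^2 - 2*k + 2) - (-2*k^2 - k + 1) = 8*k^2 - k + 1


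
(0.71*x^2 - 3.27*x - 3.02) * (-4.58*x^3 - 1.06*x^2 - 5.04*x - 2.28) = -3.2518*x^5 + 14.224*x^4 + 13.7194*x^3 + 18.0632*x^2 + 22.6764*x + 6.8856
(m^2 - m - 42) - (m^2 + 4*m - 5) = -5*m - 37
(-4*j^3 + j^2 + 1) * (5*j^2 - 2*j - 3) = -20*j^5 + 13*j^4 + 10*j^3 + 2*j^2 - 2*j - 3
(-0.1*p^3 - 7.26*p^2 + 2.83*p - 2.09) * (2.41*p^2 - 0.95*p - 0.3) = -0.241*p^5 - 17.4016*p^4 + 13.7473*p^3 - 5.5474*p^2 + 1.1365*p + 0.627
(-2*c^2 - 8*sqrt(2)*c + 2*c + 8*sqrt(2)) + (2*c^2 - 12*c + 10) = -8*sqrt(2)*c - 10*c + 10 + 8*sqrt(2)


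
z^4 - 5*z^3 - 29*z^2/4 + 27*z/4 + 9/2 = (z - 6)*(z - 1)*(z + 1/2)*(z + 3/2)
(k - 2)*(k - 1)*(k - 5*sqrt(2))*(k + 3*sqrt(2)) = k^4 - 3*k^3 - 2*sqrt(2)*k^3 - 28*k^2 + 6*sqrt(2)*k^2 - 4*sqrt(2)*k + 90*k - 60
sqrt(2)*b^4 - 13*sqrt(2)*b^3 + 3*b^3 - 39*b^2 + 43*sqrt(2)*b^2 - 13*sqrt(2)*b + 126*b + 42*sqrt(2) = (b - 7)*(b - 6)*(b + sqrt(2))*(sqrt(2)*b + 1)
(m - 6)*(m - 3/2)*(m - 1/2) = m^3 - 8*m^2 + 51*m/4 - 9/2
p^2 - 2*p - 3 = (p - 3)*(p + 1)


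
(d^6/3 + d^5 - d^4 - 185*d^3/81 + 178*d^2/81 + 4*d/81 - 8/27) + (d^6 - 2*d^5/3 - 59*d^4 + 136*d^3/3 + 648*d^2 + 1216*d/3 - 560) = 4*d^6/3 + d^5/3 - 60*d^4 + 3487*d^3/81 + 52666*d^2/81 + 32836*d/81 - 15128/27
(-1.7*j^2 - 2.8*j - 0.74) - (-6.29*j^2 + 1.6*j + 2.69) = 4.59*j^2 - 4.4*j - 3.43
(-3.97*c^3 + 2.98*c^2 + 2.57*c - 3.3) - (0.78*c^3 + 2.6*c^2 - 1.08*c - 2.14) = -4.75*c^3 + 0.38*c^2 + 3.65*c - 1.16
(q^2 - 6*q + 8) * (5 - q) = -q^3 + 11*q^2 - 38*q + 40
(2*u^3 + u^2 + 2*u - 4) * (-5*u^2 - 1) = -10*u^5 - 5*u^4 - 12*u^3 + 19*u^2 - 2*u + 4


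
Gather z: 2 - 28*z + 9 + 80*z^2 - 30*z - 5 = 80*z^2 - 58*z + 6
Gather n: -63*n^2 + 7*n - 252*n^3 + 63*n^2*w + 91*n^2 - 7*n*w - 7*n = -252*n^3 + n^2*(63*w + 28) - 7*n*w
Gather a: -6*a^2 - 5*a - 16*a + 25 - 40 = -6*a^2 - 21*a - 15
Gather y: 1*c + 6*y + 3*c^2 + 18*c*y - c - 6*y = 3*c^2 + 18*c*y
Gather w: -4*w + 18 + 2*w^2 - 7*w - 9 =2*w^2 - 11*w + 9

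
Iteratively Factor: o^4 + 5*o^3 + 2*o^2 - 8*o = (o + 4)*(o^3 + o^2 - 2*o) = (o + 2)*(o + 4)*(o^2 - o) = o*(o + 2)*(o + 4)*(o - 1)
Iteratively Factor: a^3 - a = (a - 1)*(a^2 + a) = (a - 1)*(a + 1)*(a)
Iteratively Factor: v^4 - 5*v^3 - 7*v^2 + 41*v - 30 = (v - 5)*(v^3 - 7*v + 6) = (v - 5)*(v - 2)*(v^2 + 2*v - 3) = (v - 5)*(v - 2)*(v + 3)*(v - 1)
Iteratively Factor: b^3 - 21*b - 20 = (b + 1)*(b^2 - b - 20) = (b + 1)*(b + 4)*(b - 5)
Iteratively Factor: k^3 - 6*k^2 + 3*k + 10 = (k - 5)*(k^2 - k - 2) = (k - 5)*(k + 1)*(k - 2)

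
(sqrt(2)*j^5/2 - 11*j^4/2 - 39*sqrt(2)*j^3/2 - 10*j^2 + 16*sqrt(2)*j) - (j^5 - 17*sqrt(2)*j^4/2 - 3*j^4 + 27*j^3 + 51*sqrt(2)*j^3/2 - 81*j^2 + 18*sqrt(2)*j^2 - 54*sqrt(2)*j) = -j^5 + sqrt(2)*j^5/2 - 5*j^4/2 + 17*sqrt(2)*j^4/2 - 45*sqrt(2)*j^3 - 27*j^3 - 18*sqrt(2)*j^2 + 71*j^2 + 70*sqrt(2)*j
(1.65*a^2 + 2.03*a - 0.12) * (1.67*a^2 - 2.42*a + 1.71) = 2.7555*a^4 - 0.6029*a^3 - 2.2915*a^2 + 3.7617*a - 0.2052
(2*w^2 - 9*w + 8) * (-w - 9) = -2*w^3 - 9*w^2 + 73*w - 72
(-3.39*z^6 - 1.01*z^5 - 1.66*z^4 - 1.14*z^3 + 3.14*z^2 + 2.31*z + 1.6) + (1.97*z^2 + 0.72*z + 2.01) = -3.39*z^6 - 1.01*z^5 - 1.66*z^4 - 1.14*z^3 + 5.11*z^2 + 3.03*z + 3.61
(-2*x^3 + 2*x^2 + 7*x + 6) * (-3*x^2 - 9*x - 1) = 6*x^5 + 12*x^4 - 37*x^3 - 83*x^2 - 61*x - 6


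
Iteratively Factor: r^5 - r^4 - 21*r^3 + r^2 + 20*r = (r + 1)*(r^4 - 2*r^3 - 19*r^2 + 20*r) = (r - 5)*(r + 1)*(r^3 + 3*r^2 - 4*r) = r*(r - 5)*(r + 1)*(r^2 + 3*r - 4) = r*(r - 5)*(r + 1)*(r + 4)*(r - 1)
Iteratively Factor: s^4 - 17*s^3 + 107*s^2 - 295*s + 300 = (s - 3)*(s^3 - 14*s^2 + 65*s - 100) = (s - 4)*(s - 3)*(s^2 - 10*s + 25) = (s - 5)*(s - 4)*(s - 3)*(s - 5)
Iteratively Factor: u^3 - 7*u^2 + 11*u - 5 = (u - 1)*(u^2 - 6*u + 5) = (u - 1)^2*(u - 5)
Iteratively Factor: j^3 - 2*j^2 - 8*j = (j + 2)*(j^2 - 4*j) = (j - 4)*(j + 2)*(j)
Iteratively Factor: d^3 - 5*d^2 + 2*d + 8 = (d - 2)*(d^2 - 3*d - 4) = (d - 2)*(d + 1)*(d - 4)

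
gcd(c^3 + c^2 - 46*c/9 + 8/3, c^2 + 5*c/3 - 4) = c^2 + 5*c/3 - 4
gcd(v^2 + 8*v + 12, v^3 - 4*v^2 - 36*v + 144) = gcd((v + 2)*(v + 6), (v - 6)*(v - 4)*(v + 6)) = v + 6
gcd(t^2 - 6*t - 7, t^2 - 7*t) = t - 7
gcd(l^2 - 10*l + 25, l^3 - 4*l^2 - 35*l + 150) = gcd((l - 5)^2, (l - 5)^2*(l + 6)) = l^2 - 10*l + 25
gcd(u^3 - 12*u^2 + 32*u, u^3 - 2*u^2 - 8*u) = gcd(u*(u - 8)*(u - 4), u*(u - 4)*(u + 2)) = u^2 - 4*u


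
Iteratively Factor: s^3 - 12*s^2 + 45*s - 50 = (s - 5)*(s^2 - 7*s + 10) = (s - 5)^2*(s - 2)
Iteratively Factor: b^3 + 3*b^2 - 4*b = (b - 1)*(b^2 + 4*b) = b*(b - 1)*(b + 4)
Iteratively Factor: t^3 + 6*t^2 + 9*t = (t + 3)*(t^2 + 3*t) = (t + 3)^2*(t)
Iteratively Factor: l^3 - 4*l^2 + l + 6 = (l - 2)*(l^2 - 2*l - 3) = (l - 2)*(l + 1)*(l - 3)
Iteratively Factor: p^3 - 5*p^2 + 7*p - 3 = (p - 1)*(p^2 - 4*p + 3) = (p - 3)*(p - 1)*(p - 1)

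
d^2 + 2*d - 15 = (d - 3)*(d + 5)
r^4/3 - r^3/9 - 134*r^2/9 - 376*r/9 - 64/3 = (r/3 + 1)*(r - 8)*(r + 2/3)*(r + 4)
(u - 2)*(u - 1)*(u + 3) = u^3 - 7*u + 6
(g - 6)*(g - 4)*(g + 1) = g^3 - 9*g^2 + 14*g + 24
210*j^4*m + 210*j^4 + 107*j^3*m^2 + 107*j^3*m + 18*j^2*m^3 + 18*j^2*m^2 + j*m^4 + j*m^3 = (5*j + m)*(6*j + m)*(7*j + m)*(j*m + j)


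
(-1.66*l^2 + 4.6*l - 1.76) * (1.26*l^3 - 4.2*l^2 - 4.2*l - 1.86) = -2.0916*l^5 + 12.768*l^4 - 14.5656*l^3 - 8.8404*l^2 - 1.164*l + 3.2736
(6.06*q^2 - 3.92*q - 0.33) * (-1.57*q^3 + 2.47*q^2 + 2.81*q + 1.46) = -9.5142*q^5 + 21.1226*q^4 + 7.8643*q^3 - 2.9827*q^2 - 6.6505*q - 0.4818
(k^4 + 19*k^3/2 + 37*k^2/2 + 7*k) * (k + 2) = k^5 + 23*k^4/2 + 75*k^3/2 + 44*k^2 + 14*k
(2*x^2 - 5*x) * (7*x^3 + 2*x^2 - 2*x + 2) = 14*x^5 - 31*x^4 - 14*x^3 + 14*x^2 - 10*x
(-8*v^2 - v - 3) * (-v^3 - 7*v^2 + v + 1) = 8*v^5 + 57*v^4 + 2*v^3 + 12*v^2 - 4*v - 3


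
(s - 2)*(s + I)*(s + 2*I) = s^3 - 2*s^2 + 3*I*s^2 - 2*s - 6*I*s + 4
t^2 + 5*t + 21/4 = (t + 3/2)*(t + 7/2)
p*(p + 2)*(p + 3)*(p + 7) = p^4 + 12*p^3 + 41*p^2 + 42*p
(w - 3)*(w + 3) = w^2 - 9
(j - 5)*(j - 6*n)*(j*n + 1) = j^3*n - 6*j^2*n^2 - 5*j^2*n + j^2 + 30*j*n^2 - 6*j*n - 5*j + 30*n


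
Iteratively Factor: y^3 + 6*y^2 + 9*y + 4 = (y + 1)*(y^2 + 5*y + 4) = (y + 1)*(y + 4)*(y + 1)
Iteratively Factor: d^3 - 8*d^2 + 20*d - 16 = (d - 2)*(d^2 - 6*d + 8) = (d - 2)^2*(d - 4)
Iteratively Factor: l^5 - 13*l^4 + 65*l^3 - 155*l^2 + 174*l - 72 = (l - 4)*(l^4 - 9*l^3 + 29*l^2 - 39*l + 18) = (l - 4)*(l - 2)*(l^3 - 7*l^2 + 15*l - 9) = (l - 4)*(l - 2)*(l - 1)*(l^2 - 6*l + 9) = (l - 4)*(l - 3)*(l - 2)*(l - 1)*(l - 3)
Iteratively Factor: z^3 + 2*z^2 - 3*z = (z + 3)*(z^2 - z) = z*(z + 3)*(z - 1)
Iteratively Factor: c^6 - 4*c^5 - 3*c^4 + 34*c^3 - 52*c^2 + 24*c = (c - 2)*(c^5 - 2*c^4 - 7*c^3 + 20*c^2 - 12*c) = (c - 2)*(c - 1)*(c^4 - c^3 - 8*c^2 + 12*c) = (c - 2)^2*(c - 1)*(c^3 + c^2 - 6*c) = (c - 2)^3*(c - 1)*(c^2 + 3*c) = c*(c - 2)^3*(c - 1)*(c + 3)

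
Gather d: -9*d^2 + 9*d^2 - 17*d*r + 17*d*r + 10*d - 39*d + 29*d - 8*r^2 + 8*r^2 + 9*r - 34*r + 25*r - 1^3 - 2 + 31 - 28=0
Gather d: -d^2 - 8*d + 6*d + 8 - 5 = -d^2 - 2*d + 3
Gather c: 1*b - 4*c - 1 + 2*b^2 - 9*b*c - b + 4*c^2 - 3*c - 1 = 2*b^2 + 4*c^2 + c*(-9*b - 7) - 2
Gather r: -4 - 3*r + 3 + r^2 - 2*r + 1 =r^2 - 5*r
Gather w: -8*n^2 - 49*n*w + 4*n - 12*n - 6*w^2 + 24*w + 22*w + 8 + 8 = -8*n^2 - 8*n - 6*w^2 + w*(46 - 49*n) + 16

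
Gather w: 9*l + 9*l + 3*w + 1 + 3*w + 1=18*l + 6*w + 2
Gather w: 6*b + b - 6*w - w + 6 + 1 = 7*b - 7*w + 7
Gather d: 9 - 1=8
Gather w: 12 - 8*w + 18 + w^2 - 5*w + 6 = w^2 - 13*w + 36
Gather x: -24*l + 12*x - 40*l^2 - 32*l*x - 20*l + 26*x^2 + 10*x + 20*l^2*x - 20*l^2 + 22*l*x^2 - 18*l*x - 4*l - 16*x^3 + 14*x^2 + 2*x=-60*l^2 - 48*l - 16*x^3 + x^2*(22*l + 40) + x*(20*l^2 - 50*l + 24)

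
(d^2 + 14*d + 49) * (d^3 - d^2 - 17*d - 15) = d^5 + 13*d^4 + 18*d^3 - 302*d^2 - 1043*d - 735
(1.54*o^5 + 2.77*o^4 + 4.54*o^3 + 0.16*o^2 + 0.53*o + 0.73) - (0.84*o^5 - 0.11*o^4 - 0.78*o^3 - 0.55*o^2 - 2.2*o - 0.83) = 0.7*o^5 + 2.88*o^4 + 5.32*o^3 + 0.71*o^2 + 2.73*o + 1.56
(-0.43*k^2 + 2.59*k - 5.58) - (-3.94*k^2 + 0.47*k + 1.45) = 3.51*k^2 + 2.12*k - 7.03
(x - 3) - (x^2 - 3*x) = -x^2 + 4*x - 3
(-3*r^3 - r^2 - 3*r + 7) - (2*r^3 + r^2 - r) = -5*r^3 - 2*r^2 - 2*r + 7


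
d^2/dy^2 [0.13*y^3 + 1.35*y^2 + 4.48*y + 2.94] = 0.78*y + 2.7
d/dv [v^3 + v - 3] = 3*v^2 + 1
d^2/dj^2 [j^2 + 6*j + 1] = 2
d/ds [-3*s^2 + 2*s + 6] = 2 - 6*s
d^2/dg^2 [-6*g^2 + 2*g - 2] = -12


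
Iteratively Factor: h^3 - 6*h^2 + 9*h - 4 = (h - 1)*(h^2 - 5*h + 4) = (h - 1)^2*(h - 4)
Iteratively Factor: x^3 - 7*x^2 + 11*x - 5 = (x - 5)*(x^2 - 2*x + 1) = (x - 5)*(x - 1)*(x - 1)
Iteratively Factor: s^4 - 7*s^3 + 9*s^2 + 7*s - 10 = (s - 5)*(s^3 - 2*s^2 - s + 2) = (s - 5)*(s - 1)*(s^2 - s - 2) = (s - 5)*(s - 1)*(s + 1)*(s - 2)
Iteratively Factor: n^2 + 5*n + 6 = (n + 2)*(n + 3)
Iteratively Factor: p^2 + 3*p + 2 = (p + 2)*(p + 1)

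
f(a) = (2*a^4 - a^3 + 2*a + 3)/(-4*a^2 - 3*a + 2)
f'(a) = (8*a + 3)*(2*a^4 - a^3 + 2*a + 3)/(-4*a^2 - 3*a + 2)^2 + (8*a^3 - 3*a^2 + 2)/(-4*a^2 - 3*a + 2)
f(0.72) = -2.06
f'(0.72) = 6.55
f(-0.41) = 0.90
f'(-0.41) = 0.27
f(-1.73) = -4.73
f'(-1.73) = -0.61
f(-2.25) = -5.32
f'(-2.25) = 2.14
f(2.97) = -3.28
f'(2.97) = -2.31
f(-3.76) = -10.36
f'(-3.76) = 4.28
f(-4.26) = -12.64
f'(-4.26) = 4.81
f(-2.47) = -5.84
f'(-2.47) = 2.60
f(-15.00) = -122.62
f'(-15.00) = 15.62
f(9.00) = -35.57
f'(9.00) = -8.38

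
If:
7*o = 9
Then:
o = 9/7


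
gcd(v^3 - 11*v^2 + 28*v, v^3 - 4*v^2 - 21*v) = v^2 - 7*v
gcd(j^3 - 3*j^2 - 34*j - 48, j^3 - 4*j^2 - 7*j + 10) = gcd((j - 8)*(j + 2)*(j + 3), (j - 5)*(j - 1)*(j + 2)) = j + 2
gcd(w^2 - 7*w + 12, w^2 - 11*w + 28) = w - 4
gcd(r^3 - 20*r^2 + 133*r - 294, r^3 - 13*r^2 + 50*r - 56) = r - 7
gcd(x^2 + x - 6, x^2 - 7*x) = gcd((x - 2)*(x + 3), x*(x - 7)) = 1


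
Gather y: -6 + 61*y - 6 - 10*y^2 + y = -10*y^2 + 62*y - 12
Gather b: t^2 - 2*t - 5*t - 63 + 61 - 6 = t^2 - 7*t - 8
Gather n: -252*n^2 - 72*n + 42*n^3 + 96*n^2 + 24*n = 42*n^3 - 156*n^2 - 48*n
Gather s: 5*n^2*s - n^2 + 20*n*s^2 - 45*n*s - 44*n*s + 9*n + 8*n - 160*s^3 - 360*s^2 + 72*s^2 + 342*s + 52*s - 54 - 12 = -n^2 + 17*n - 160*s^3 + s^2*(20*n - 288) + s*(5*n^2 - 89*n + 394) - 66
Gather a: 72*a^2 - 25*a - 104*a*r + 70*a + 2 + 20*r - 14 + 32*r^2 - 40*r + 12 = 72*a^2 + a*(45 - 104*r) + 32*r^2 - 20*r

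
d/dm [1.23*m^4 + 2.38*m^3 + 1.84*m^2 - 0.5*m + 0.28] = 4.92*m^3 + 7.14*m^2 + 3.68*m - 0.5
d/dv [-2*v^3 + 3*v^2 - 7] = 6*v*(1 - v)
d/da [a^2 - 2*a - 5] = 2*a - 2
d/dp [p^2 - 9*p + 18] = 2*p - 9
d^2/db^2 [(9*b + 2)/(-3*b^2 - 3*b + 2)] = 6*(-3*(2*b + 1)^2*(9*b + 2) + (27*b + 11)*(3*b^2 + 3*b - 2))/(3*b^2 + 3*b - 2)^3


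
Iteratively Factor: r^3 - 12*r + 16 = (r - 2)*(r^2 + 2*r - 8) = (r - 2)*(r + 4)*(r - 2)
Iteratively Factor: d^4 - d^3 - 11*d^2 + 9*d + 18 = (d - 3)*(d^3 + 2*d^2 - 5*d - 6) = (d - 3)*(d + 1)*(d^2 + d - 6) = (d - 3)*(d + 1)*(d + 3)*(d - 2)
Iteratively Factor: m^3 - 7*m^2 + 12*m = (m)*(m^2 - 7*m + 12) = m*(m - 4)*(m - 3)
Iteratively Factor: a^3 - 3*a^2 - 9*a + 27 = (a - 3)*(a^2 - 9) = (a - 3)*(a + 3)*(a - 3)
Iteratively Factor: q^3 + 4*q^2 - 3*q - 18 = (q + 3)*(q^2 + q - 6) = (q - 2)*(q + 3)*(q + 3)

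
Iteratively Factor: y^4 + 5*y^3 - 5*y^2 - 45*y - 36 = (y + 3)*(y^3 + 2*y^2 - 11*y - 12) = (y + 3)*(y + 4)*(y^2 - 2*y - 3) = (y - 3)*(y + 3)*(y + 4)*(y + 1)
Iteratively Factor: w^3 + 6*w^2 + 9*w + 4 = (w + 1)*(w^2 + 5*w + 4) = (w + 1)*(w + 4)*(w + 1)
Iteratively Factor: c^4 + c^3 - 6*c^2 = (c)*(c^3 + c^2 - 6*c) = c*(c - 2)*(c^2 + 3*c) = c^2*(c - 2)*(c + 3)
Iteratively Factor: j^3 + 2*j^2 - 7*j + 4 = (j - 1)*(j^2 + 3*j - 4) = (j - 1)*(j + 4)*(j - 1)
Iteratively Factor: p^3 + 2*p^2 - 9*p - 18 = (p + 2)*(p^2 - 9) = (p - 3)*(p + 2)*(p + 3)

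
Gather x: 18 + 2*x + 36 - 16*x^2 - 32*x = -16*x^2 - 30*x + 54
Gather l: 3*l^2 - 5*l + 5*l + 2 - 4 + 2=3*l^2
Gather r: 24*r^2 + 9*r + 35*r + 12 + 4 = 24*r^2 + 44*r + 16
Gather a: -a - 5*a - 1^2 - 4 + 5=-6*a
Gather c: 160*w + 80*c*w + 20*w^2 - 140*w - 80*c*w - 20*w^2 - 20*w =0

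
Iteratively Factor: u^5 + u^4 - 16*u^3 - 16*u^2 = (u)*(u^4 + u^3 - 16*u^2 - 16*u) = u*(u + 4)*(u^3 - 3*u^2 - 4*u) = u^2*(u + 4)*(u^2 - 3*u - 4) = u^2*(u - 4)*(u + 4)*(u + 1)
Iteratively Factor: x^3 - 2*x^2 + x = (x - 1)*(x^2 - x) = (x - 1)^2*(x)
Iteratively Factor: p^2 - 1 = (p + 1)*(p - 1)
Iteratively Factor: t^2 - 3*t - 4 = (t - 4)*(t + 1)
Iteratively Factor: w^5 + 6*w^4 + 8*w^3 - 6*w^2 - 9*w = (w)*(w^4 + 6*w^3 + 8*w^2 - 6*w - 9) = w*(w + 3)*(w^3 + 3*w^2 - w - 3) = w*(w - 1)*(w + 3)*(w^2 + 4*w + 3) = w*(w - 1)*(w + 1)*(w + 3)*(w + 3)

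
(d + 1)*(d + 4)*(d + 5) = d^3 + 10*d^2 + 29*d + 20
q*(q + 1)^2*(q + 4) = q^4 + 6*q^3 + 9*q^2 + 4*q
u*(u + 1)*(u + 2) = u^3 + 3*u^2 + 2*u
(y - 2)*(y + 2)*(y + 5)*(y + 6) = y^4 + 11*y^3 + 26*y^2 - 44*y - 120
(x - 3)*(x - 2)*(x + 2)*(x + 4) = x^4 + x^3 - 16*x^2 - 4*x + 48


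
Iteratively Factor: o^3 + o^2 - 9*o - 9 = (o - 3)*(o^2 + 4*o + 3) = (o - 3)*(o + 3)*(o + 1)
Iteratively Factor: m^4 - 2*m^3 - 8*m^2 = (m + 2)*(m^3 - 4*m^2) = (m - 4)*(m + 2)*(m^2) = m*(m - 4)*(m + 2)*(m)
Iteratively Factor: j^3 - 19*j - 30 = (j - 5)*(j^2 + 5*j + 6) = (j - 5)*(j + 3)*(j + 2)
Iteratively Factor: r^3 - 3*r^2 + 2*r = (r)*(r^2 - 3*r + 2) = r*(r - 1)*(r - 2)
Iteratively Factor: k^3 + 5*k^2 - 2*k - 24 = (k + 3)*(k^2 + 2*k - 8) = (k + 3)*(k + 4)*(k - 2)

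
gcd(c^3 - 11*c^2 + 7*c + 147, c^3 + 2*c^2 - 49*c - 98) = c - 7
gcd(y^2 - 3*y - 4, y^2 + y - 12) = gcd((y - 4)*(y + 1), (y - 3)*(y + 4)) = 1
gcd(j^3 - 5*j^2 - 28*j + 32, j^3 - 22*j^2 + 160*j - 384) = j - 8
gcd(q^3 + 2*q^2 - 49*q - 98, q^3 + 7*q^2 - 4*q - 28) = q^2 + 9*q + 14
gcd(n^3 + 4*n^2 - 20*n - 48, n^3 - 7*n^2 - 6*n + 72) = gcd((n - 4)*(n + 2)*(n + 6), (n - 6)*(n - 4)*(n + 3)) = n - 4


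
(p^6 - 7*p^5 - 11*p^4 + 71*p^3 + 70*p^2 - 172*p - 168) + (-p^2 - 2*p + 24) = p^6 - 7*p^5 - 11*p^4 + 71*p^3 + 69*p^2 - 174*p - 144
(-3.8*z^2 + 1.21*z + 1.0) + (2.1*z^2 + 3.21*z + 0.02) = -1.7*z^2 + 4.42*z + 1.02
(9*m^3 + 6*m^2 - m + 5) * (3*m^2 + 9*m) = 27*m^5 + 99*m^4 + 51*m^3 + 6*m^2 + 45*m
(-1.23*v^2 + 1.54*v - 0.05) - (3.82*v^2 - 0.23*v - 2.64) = -5.05*v^2 + 1.77*v + 2.59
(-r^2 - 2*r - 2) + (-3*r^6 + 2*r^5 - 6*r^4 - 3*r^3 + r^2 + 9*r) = -3*r^6 + 2*r^5 - 6*r^4 - 3*r^3 + 7*r - 2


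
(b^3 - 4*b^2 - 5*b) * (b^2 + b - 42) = b^5 - 3*b^4 - 51*b^3 + 163*b^2 + 210*b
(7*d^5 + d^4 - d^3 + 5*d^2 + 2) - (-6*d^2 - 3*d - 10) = 7*d^5 + d^4 - d^3 + 11*d^2 + 3*d + 12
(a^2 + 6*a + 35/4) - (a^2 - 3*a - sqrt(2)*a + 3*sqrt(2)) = sqrt(2)*a + 9*a - 3*sqrt(2) + 35/4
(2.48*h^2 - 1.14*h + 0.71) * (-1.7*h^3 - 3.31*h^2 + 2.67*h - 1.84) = -4.216*h^5 - 6.2708*h^4 + 9.188*h^3 - 9.9571*h^2 + 3.9933*h - 1.3064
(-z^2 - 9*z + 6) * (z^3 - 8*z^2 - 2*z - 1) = -z^5 - z^4 + 80*z^3 - 29*z^2 - 3*z - 6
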